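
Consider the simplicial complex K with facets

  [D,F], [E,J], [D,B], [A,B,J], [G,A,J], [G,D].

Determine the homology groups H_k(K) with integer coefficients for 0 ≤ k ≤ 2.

H_0 ≅ Z,  H_1 ≅ Z,  H_2 = 0.

We work with the vertex ordering A < B < D < E < F < G < J. The simplices of K, each written with vertices in increasing order, are:

  0-simplices (7): A, B, D, E, F, G, J
  1-simplices (9): AB, AG, AJ, BD, BJ, DF, DG, EJ, GJ
  2-simplices (2): ABJ, AGJ

giving chain groups C_0 ≅ Z^7, C_1 ≅ Z^9, C_2 ≅ Z^2.

The boundary map ∂_1: C_1 → C_0 is given by ∂[p,q] = [q] − [p].
As a 7×9 matrix over Z this has rank 6, with invariant factors (1,1,1,1,1,1).

The boundary map ∂_2: C_2 → C_1 acts by ∂[p,q,r] = [q,r] − [p,r] + [p,q]. For instance
  ∂AGJ = GJ − AJ + AG,
  ∂ABJ = BJ − AJ + AB.
As a 9×2 matrix over Z this has rank 2, with invariant factors (1,1).

From H_k ≅ ker(∂_k) / im(∂_{k+1}) we obtain:

  H_0: rank C_0 − rank ∂_1 = 7 − 6 = 1, and the invariant factors of ∂_1 are all 1, so H_0 = Z.
  H_1: rank ker ∂_1 − rank ∂_2 = (9 − 6) − 2 = 1, and the invariant factors of ∂_2 are all 1, so H_1 = Z.
  H_2: rank ker ∂_2 − rank ∂_3 = (2 − 2) − 0 = 0, and there is no ∂_3, so H_2 = 0.

As a check, the Euler characteristic is 7 − 9 + 2 = 0, which agrees with 1 − 1 + 0 = 0.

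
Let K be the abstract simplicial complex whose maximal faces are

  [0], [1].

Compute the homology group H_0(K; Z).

H_0 ≅ Z^2.

Take the total order 0 < 1 on the vertex set. Then K (dimension 0) consists of the simplices:

  0-simplices (2): [0], [1]

giving chain groups C_0 ≅ Z^2.

Now H_k = ker ∂_k / im ∂_{k+1}, so:

  H_0: rank C_0 − rank ∂_1 = 2 − 0 = 2, and there is no ∂_1, so H_0 ≅ Z^2.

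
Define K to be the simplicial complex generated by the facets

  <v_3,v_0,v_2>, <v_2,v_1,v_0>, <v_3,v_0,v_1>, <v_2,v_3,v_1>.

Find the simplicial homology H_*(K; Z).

H_0 = Z,  H_1 = 0,  H_2 = Z.

We work with the vertex ordering v_0 < v_1 < v_2 < v_3. The simplices of K, each written with vertices in increasing order, are:

  0-simplices (4): [v_0], [v_1], [v_2], [v_3]
  1-simplices (6): [v_0,v_1], [v_0,v_2], [v_0,v_3], [v_1,v_2], [v_1,v_3], [v_2,v_3]
  2-simplices (4): [v_0,v_1,v_2], [v_0,v_1,v_3], [v_0,v_2,v_3], [v_1,v_2,v_3]

giving chain groups C_0 ≅ Z^4, C_1 ≅ Z^6, C_2 ≅ Z^4.

The boundary map ∂_1: C_1 → C_0 is given by ∂[p,q] = [q] − [p]. For instance
  ∂[v_0,v_2] = [v_2] − [v_0].
As a 4×6 matrix over Z this has rank 3, with invariant factors (1,1,1).

Boundary ∂_2: C_2 → C_1 maps a triangle to the signed sum of its edges. For instance
  ∂[v_0,v_2,v_3] = [v_2,v_3] − [v_0,v_3] + [v_0,v_2],
  ∂[v_0,v_1,v_3] = [v_1,v_3] − [v_0,v_3] + [v_0,v_1].
The resulting 6×4 matrix has rank 3, and its Smith normal form has invariant factors (1,1,1).

From H_k ≅ ker(∂_k) / im(∂_{k+1}) we obtain:

  H_0: rank C_0 − rank ∂_1 = 4 − 3 = 1, and the invariant factors of ∂_1 are all 1, so H_0 ≅ Z.
  H_1: rank ker ∂_1 − rank ∂_2 = (6 − 3) − 3 = 0, and the invariant factors of ∂_2 are all 1, so H_1 ≅ 0.
  H_2: rank ker ∂_2 − rank ∂_3 = (4 − 3) − 0 = 1, and there is no ∂_3, so H_2 ≅ Z.

As a check, the Euler characteristic is 4 − 6 + 4 = 2, which agrees with 1 − 0 + 1 = 2.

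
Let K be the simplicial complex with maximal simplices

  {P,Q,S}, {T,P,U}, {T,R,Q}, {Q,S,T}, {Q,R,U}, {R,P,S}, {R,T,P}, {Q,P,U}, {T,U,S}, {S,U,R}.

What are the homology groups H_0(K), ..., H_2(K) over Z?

Order the vertices as P < Q < R < S < T < U. Listing each simplex with vertices in this order, K has dimension 2 with simplices:

  0-simplices (6): P, Q, R, S, T, U
  1-simplices (15): PQ, PR, PS, PT, PU, QR, QS, QT, QU, RS, RT, RU, ST, SU, TU
  2-simplices (10): PQS, PQU, PRS, PRT, PTU, QRT, QRU, QST, RSU, STU

Hence C_0 ≅ Z^6, C_1 ≅ Z^15, C_2 ≅ Z^10.

Boundary ∂_1: C_1 → C_0 sends each edge [p,q] (with p < q) to q − p. For instance
  ∂ST = T − S.
This gives a 6×15 integer matrix of rank 5; reducing to Smith normal form yields diagonal entries (1,1,1,1,1).

The boundary map ∂_2: C_2 → C_1 acts by ∂[p,q,r] = [q,r] − [p,r] + [p,q]. For instance
  ∂PQU = QU − PU + PQ,
  ∂PQS = QS − PS + PQ.
The resulting 15×10 matrix has rank 10, and its Smith normal form has invariant factors (1,1,1,1,1,1,1,1,1,2).

Computing H_k = (kernel of ∂_k) / (image of ∂_{k+1}):

  H_0: rank C_0 − rank ∂_1 = 6 − 5 = 1, and the invariant factors of ∂_1 are all 1, so H_0 = Z.
  H_1: rank ker ∂_1 − rank ∂_2 = (15 − 5) − 10 = 0, and ∂_2 has invariant factor 2 > 1, so H_1 = Z/2.
  H_2: rank ker ∂_2 − rank ∂_3 = (10 − 10) − 0 = 0, and there is no ∂_3, so H_2 = 0.

(K is a triangulation of the real projective plane RP^2.)

H_0 ≅ Z,  H_1 ≅ Z/2,  H_2 = 0.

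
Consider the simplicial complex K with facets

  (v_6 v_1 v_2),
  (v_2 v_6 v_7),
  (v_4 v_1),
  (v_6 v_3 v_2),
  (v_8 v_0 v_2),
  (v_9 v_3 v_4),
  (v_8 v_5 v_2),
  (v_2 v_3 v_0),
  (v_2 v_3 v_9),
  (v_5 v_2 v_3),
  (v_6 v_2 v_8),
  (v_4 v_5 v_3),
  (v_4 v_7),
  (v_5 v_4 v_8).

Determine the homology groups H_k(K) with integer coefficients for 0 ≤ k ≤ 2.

H_0 ≅ Z,  H_1 ≅ Z^2,  H_2 = 0.

Fix the vertex order v_0 < v_1 < v_2 < v_3 < v_4 < v_5 < v_6 < v_7 < v_8 < v_9 and write every simplex with vertices in increasing order. Then dim K = 2 and the simplices of K are:

  0-simplices (10): [v_0], [v_1], [v_2], [v_3], [v_4], [v_5], [v_6], [v_7], [v_8], [v_9]
  1-simplices (23): (23 of them)
  2-simplices (12): (12 of them)

so the chain groups are C_0 ≅ Z^10, C_1 ≅ Z^23, C_2 ≅ Z^12.

The boundary map ∂_1: C_1 → C_0 sends each edge [p,q] (with p < q) to q − p.
As a 10×23 matrix over Z this has rank 9, with invariant factors (1,1,1,1,1,1,1,1,1).

∂_2: C_2 → C_1 acts by ∂[p,q,r] = [q,r] − [p,r] + [p,q]. For instance
  ∂[v_0,v_2,v_3] = [v_2,v_3] − [v_0,v_3] + [v_0,v_2],
  ∂[v_0,v_2,v_8] = [v_2,v_8] − [v_0,v_8] + [v_0,v_2].
As a 23×12 matrix over Z this has rank 12, with invariant factors (1,1,1,1,1,1,1,1,1,1,1,1).

Now H_k = ker ∂_k / im ∂_{k+1}, so:

  H_0: rank C_0 − rank ∂_1 = 10 − 9 = 1, and the invariant factors of ∂_1 are all 1, so H_0 = Z.
  H_1: rank ker ∂_1 − rank ∂_2 = (23 − 9) − 12 = 2, and the invariant factors of ∂_2 are all 1, so H_1 = Z^2.
  H_2: rank ker ∂_2 − rank ∂_3 = (12 − 12) − 0 = 0, and there is no ∂_3, so H_2 = 0.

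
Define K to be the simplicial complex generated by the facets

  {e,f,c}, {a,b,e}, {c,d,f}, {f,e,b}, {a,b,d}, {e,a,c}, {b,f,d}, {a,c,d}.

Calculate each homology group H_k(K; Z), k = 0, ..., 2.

We work with the vertex ordering a < b < c < d < e < f. The simplices of K, each written with vertices in increasing order, are:

  0-simplices (6): a, b, c, d, e, f
  1-simplices (12): ab, ac, ad, ae, bd, be, bf, cd, ce, cf, df, ef
  2-simplices (8): abd, abe, acd, ace, bdf, bef, cdf, cef

Hence C_0 ≅ Z^6, C_1 ≅ Z^12, C_2 ≅ Z^8.

∂_1: C_1 → C_0 sends each edge [p,q] (with p < q) to q − p.
The resulting 6×12 matrix has rank 5, and its Smith normal form has invariant factors (1,1,1,1,1).

The boundary map ∂_2: C_2 → C_1 maps a triangle to the signed sum of its edges. For instance
  ∂ace = ce − ae + ac,
  ∂acd = cd − ad + ac.
As a 12×8 matrix over Z this has rank 7, with invariant factors (1,1,1,1,1,1,1).

Reading off H_k = ker ∂_k / im ∂_{k+1}:

  H_0: rank C_0 − rank ∂_1 = 6 − 5 = 1, and the invariant factors of ∂_1 are all 1, so H_0 = Z.
  H_1: rank ker ∂_1 − rank ∂_2 = (12 − 5) − 7 = 0, and the invariant factors of ∂_2 are all 1, so H_1 = 0.
  H_2: rank ker ∂_2 − rank ∂_3 = (8 − 7) − 0 = 1, and there is no ∂_3, so H_2 = Z.

As a check, the Euler characteristic is 6 − 12 + 8 = 2, which agrees with 1 − 0 + 1 = 2.
(K is a triangulation of the 2-sphere S^2.)

H_0 ≅ Z,  H_1 = 0,  H_2 ≅ Z.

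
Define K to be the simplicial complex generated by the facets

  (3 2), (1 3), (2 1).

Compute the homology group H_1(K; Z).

H_1 ≅ Z.

Fix the vertex order 1 < 2 < 3 and write every simplex with vertices in increasing order. Then dim K = 1 and the simplices of K are:

  0-simplices (3): [1], [2], [3]
  1-simplices (3): [1,2], [1,3], [2,3]

Hence C_0 ≅ Z^3, C_1 ≅ Z^3.

∂_1: C_1 → C_0 is given by ∂[p,q] = [q] − [p]. For instance
  ∂[1,3] = [3] − [1].
As a 3×3 matrix over Z this has rank 2, with invariant factors (1,1).

Now H_k = ker ∂_k / im ∂_{k+1}, so:

  H_1: rank ker ∂_1 − rank ∂_2 = (3 − 2) − 0 = 1, and there is no ∂_2, so H_1 ≅ Z.

(K is a triangulation of the circle S^1.)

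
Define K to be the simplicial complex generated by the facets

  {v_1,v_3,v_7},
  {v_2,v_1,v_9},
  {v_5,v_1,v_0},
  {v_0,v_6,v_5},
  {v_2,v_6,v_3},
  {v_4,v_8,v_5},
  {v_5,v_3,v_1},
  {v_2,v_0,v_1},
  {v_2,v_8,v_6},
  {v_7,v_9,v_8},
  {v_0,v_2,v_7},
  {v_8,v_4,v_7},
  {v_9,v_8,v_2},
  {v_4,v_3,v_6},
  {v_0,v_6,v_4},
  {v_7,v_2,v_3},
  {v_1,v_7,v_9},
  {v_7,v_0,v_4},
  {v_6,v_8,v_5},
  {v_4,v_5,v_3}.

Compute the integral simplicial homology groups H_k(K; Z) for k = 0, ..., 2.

Order the vertices as v_0 < v_1 < v_2 < v_3 < v_4 < v_5 < v_6 < v_7 < v_8 < v_9. Listing each simplex with vertices in this order, K has dimension 2 with simplices:

  0-simplices (10): [v_0], [v_1], [v_2], [v_3], [v_4], [v_5], [v_6], [v_7], [v_8], [v_9]
  1-simplices (30): (30 of them)
  2-simplices (20): (20 of them)

so the chain groups are C_0 ≅ Z^10, C_1 ≅ Z^30, C_2 ≅ Z^20.

Boundary ∂_1: C_1 → C_0 sends each edge [p,q] (with p < q) to q − p.
The resulting 10×30 matrix has rank 9, and its Smith normal form has invariant factors (1,1,1,1,1,1,1,1,1).

The boundary map ∂_2: C_2 → C_1 maps a triangle to the signed sum of its edges. For instance
  ∂[v_1,v_3,v_5] = [v_3,v_5] − [v_1,v_5] + [v_1,v_3],
  ∂[v_1,v_2,v_9] = [v_2,v_9] − [v_1,v_9] + [v_1,v_2].
As a 30×20 matrix over Z this has rank 20, with invariant factors (1,1,1,1,1,1,1,1,1,1,1,1,1,1,1,1,1,1,1,2).

Now H_k = ker ∂_k / im ∂_{k+1}, so:

  H_0: rank C_0 − rank ∂_1 = 10 − 9 = 1, and the invariant factors of ∂_1 are all 1, so H_0 ≅ Z.
  H_1: rank ker ∂_1 − rank ∂_2 = (30 − 9) − 20 = 1, and ∂_2 has invariant factor 2 > 1, so H_1 ≅ Z ⊕ Z/2Z.
  H_2: rank ker ∂_2 − rank ∂_3 = (20 − 20) − 0 = 0, and there is no ∂_3, so H_2 ≅ 0.

H_0 ≅ Z,  H_1 ≅ Z ⊕ Z/2Z,  H_2 = 0.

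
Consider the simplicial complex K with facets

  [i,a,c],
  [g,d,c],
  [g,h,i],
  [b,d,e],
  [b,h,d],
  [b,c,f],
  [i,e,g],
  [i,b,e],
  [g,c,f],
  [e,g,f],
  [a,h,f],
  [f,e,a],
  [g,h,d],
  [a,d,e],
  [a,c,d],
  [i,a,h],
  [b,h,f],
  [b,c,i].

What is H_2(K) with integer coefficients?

H_2 ≅ Z.

We work with the vertex ordering a < b < c < d < e < f < g < h < i. The simplices of K, each written with vertices in increasing order, are:

  0-simplices (9): a, b, c, d, e, f, g, h, i
  1-simplices (27): ac, ad, ae, af, ah, ai, bc, bd, be, bf, bh, bi, cd, cf, cg, ci, de, dg, dh, ef, eg, ei, fg, fh, gh, gi, hi
  2-simplices (18): acd, aci, ade, aef, afh, ahi, bcf, bci, bde, bdh, bei, bfh, cdg, cfg, dgh, efg, egi, ghi

giving chain groups C_0 ≅ Z^9, C_1 ≅ Z^27, C_2 ≅ Z^18.

∂_1: C_1 → C_0 sends each edge [p,q] (with p < q) to q − p. For instance
  ∂dg = g − d.
As a 9×27 matrix over Z this has rank 8, with invariant factors (1,1,1,1,1,1,1,1).

Boundary ∂_2: C_2 → C_1 acts by ∂[p,q,r] = [q,r] − [p,r] + [p,q]. For instance
  ∂bdh = dh − bh + bd,
  ∂bfh = fh − bh + bf.
This gives a 27×18 integer matrix of rank 17; reducing to Smith normal form yields diagonal entries (1,1,1,1,1,1,1,1,1,1,1,1,1,1,1,1,1).

Now H_k = ker ∂_k / im ∂_{k+1}, so:

  H_2: rank ker ∂_2 − rank ∂_3 = (18 − 17) − 0 = 1, and there is no ∂_3, so H_2 ≅ Z.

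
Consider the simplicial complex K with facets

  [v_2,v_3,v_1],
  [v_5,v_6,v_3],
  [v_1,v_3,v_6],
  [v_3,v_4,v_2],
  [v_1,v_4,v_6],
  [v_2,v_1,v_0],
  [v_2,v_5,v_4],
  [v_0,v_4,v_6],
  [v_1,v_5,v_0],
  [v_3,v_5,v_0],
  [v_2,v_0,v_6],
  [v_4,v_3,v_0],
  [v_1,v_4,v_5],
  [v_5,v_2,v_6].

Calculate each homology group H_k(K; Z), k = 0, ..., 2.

H_0 ≅ Z,  H_1 ≅ Z^2,  H_2 ≅ Z.

Take the total order v_0 < v_1 < v_2 < v_3 < v_4 < v_5 < v_6 on the vertex set. Then K (dimension 2) consists of the simplices:

  0-simplices (7): [v_0], [v_1], [v_2], [v_3], [v_4], [v_5], [v_6]
  1-simplices (21): (21 of them)
  2-simplices (14): (14 of them)

Hence C_0 ≅ Z^7, C_1 ≅ Z^21, C_2 ≅ Z^14.

∂_1: C_1 → C_0 is given by ∂[p,q] = [q] − [p].
As a 7×21 matrix over Z this has rank 6, with invariant factors (1,1,1,1,1,1).

Boundary ∂_2: C_2 → C_1 sends each 2-simplex [p,q,r] to [q,r] − [p,r] + [p,q]. For instance
  ∂[v_3,v_5,v_6] = [v_5,v_6] − [v_3,v_6] + [v_3,v_5],
  ∂[v_0,v_2,v_6] = [v_2,v_6] − [v_0,v_6] + [v_0,v_2].
The resulting 21×14 matrix has rank 13, and its Smith normal form has invariant factors (1,1,1,1,1,1,1,1,1,1,1,1,1).

Now H_k = ker ∂_k / im ∂_{k+1}, so:

  H_0: rank C_0 − rank ∂_1 = 7 − 6 = 1, and the invariant factors of ∂_1 are all 1, so H_0 ≅ Z.
  H_1: rank ker ∂_1 − rank ∂_2 = (21 − 6) − 13 = 2, and the invariant factors of ∂_2 are all 1, so H_1 ≅ Z^2.
  H_2: rank ker ∂_2 − rank ∂_3 = (14 − 13) − 0 = 1, and there is no ∂_3, so H_2 ≅ Z.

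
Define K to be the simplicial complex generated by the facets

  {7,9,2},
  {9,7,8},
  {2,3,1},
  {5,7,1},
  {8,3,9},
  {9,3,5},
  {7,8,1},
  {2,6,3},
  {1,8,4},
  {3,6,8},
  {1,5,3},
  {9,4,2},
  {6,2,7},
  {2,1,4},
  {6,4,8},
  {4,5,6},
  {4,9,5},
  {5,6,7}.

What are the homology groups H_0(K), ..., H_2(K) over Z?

Take the total order 1 < 2 < 3 < 4 < 5 < 6 < 7 < 8 < 9 on the vertex set. Then K (dimension 2) consists of the simplices:

  0-simplices (9): [1], [2], [3], [4], [5], [6], [7], [8], [9]
  1-simplices (27): (27 of them)
  2-simplices (18): [1,2,3], [1,2,4], [1,3,5], [1,4,8], [1,5,7], [1,7,8], [2,3,6], [2,4,9], [2,6,7], [2,7,9], [3,5,9], [3,6,8], [3,8,9], [4,5,6], [4,5,9], [4,6,8], [5,6,7], [7,8,9]

giving chain groups C_0 ≅ Z^9, C_1 ≅ Z^27, C_2 ≅ Z^18.

Boundary ∂_1: C_1 → C_0 sends each edge [p,q] (with p < q) to q − p.
The 9×27 boundary matrix has rank 8 and Smith normal form diag(1,1,1,1,1,1,1,1).

Boundary ∂_2: C_2 → C_1 maps a triangle to the signed sum of its edges. For instance
  ∂[1,7,8] = [7,8] − [1,8] + [1,7],
  ∂[3,8,9] = [8,9] − [3,9] + [3,8].
As a 27×18 matrix over Z this has rank 17, with invariant factors (1,1,1,1,1,1,1,1,1,1,1,1,1,1,1,1,1).

Computing H_k = (kernel of ∂_k) / (image of ∂_{k+1}):

  H_0: rank C_0 − rank ∂_1 = 9 − 8 = 1, and the invariant factors of ∂_1 are all 1, so H_0 = Z.
  H_1: rank ker ∂_1 − rank ∂_2 = (27 − 8) − 17 = 2, and the invariant factors of ∂_2 are all 1, so H_1 = Z^2.
  H_2: rank ker ∂_2 − rank ∂_3 = (18 − 17) − 0 = 1, and there is no ∂_3, so H_2 = Z.

As a check, the Euler characteristic is 9 − 27 + 18 = 0, which agrees with 1 − 2 + 1 = 0.

H_0 ≅ Z,  H_1 ≅ Z^2,  H_2 ≅ Z.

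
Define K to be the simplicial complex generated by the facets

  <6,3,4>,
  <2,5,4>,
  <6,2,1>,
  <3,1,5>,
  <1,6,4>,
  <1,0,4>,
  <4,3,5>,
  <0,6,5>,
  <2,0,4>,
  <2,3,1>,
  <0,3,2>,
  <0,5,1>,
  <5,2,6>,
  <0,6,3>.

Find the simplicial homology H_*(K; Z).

Take the total order 0 < 1 < 2 < 3 < 4 < 5 < 6 on the vertex set. Then K (dimension 2) consists of the simplices:

  0-simplices (7): [0], [1], [2], [3], [4], [5], [6]
  1-simplices (21): [0,1], [0,2], [0,3], [0,4], [0,5], [0,6], [1,2], [1,3], [1,4], [1,5], [1,6], [2,3], [2,4], [2,5], [2,6], [3,4], [3,5], [3,6], [4,5], [4,6], [5,6]
  2-simplices (14): [0,1,4], [0,1,5], [0,2,3], [0,2,4], [0,3,6], [0,5,6], [1,2,3], [1,2,6], [1,3,5], [1,4,6], [2,4,5], [2,5,6], [3,4,5], [3,4,6]

giving chain groups C_0 ≅ Z^7, C_1 ≅ Z^21, C_2 ≅ Z^14.

∂_1: C_1 → C_0 maps an edge to its endpoints' difference, ∂[p,q] = q − p. For instance
  ∂[2,3] = [3] − [2].
The resulting 7×21 matrix has rank 6, and its Smith normal form has invariant factors (1,1,1,1,1,1).

∂_2: C_2 → C_1 maps a triangle to the signed sum of its edges. For instance
  ∂[0,1,4] = [1,4] − [0,4] + [0,1],
  ∂[0,1,5] = [1,5] − [0,5] + [0,1].
The 21×14 boundary matrix has rank 13 and Smith normal form diag(1,1,1,1,1,1,1,1,1,1,1,1,1).

From H_k ≅ ker(∂_k) / im(∂_{k+1}) we obtain:

  H_0: rank C_0 − rank ∂_1 = 7 − 6 = 1, and the invariant factors of ∂_1 are all 1, so H_0 = Z.
  H_1: rank ker ∂_1 − rank ∂_2 = (21 − 6) − 13 = 2, and the invariant factors of ∂_2 are all 1, so H_1 = Z^2.
  H_2: rank ker ∂_2 − rank ∂_3 = (14 − 13) − 0 = 1, and there is no ∂_3, so H_2 = Z.

(K is a triangulation of the torus T^2.)

H_0 = Z,  H_1 = Z^2,  H_2 = Z.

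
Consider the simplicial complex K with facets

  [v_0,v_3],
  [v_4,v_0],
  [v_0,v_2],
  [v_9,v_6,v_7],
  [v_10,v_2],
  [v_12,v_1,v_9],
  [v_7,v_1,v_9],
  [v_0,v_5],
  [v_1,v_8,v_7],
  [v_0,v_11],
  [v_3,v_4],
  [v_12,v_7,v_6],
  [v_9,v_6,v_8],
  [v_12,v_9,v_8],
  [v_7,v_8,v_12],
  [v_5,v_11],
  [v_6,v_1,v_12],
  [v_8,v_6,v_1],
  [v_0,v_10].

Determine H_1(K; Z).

H_1 = Z^3 ⊕ Z_2.

We work with the vertex ordering v_0 < v_1 < v_2 < v_3 < v_4 < v_5 < v_6 < v_7 < v_8 < v_9 < v_10 < v_11 < v_12. The simplices of K, each written with vertices in increasing order, are:

  0-simplices (13): [v_0], [v_1], [v_2], [v_3], [v_4], [v_5], [v_6], [v_7], [v_8], [v_9], [v_10], [v_11], [v_12]
  1-simplices (24): (24 of them)
  2-simplices (10): [v_1,v_6,v_8], [v_1,v_6,v_12], [v_1,v_7,v_8], [v_1,v_7,v_9], [v_1,v_9,v_12], [v_6,v_7,v_9], [v_6,v_7,v_12], [v_6,v_8,v_9], [v_7,v_8,v_12], [v_8,v_9,v_12]

so the chain groups are C_0 ≅ Z^13, C_1 ≅ Z^24, C_2 ≅ Z^10.

Boundary ∂_1: C_1 → C_0 sends each edge [p,q] (with p < q) to q − p. For instance
  ∂[v_1,v_7] = [v_7] − [v_1].
This gives a 13×24 integer matrix of rank 11; reducing to Smith normal form yields diagonal entries (1,1,1,1,1,1,1,1,1,1,1).

Boundary ∂_2: C_2 → C_1 maps a triangle to the signed sum of its edges. For instance
  ∂[v_7,v_8,v_12] = [v_8,v_12] − [v_7,v_12] + [v_7,v_8],
  ∂[v_1,v_6,v_8] = [v_6,v_8] − [v_1,v_8] + [v_1,v_6].
The resulting 24×10 matrix has rank 10, and its Smith normal form has invariant factors (1,1,1,1,1,1,1,1,1,2).

Now H_k = ker ∂_k / im ∂_{k+1}, so:

  H_1: rank ker ∂_1 − rank ∂_2 = (24 − 11) − 10 = 3, and ∂_2 has invariant factor 2 > 1, so H_1 ≅ Z^3 ⊕ Z_2.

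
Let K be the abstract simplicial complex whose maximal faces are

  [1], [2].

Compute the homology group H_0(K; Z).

We work with the vertex ordering 1 < 2. The simplices of K, each written with vertices in increasing order, are:

  0-simplices (2): [1], [2]

so the chain groups are C_0 ≅ Z^2.

Computing H_k = (kernel of ∂_k) / (image of ∂_{k+1}):

  H_0: rank C_0 − rank ∂_1 = 2 − 0 = 2, and there is no ∂_1, so H_0 ≅ Z^2.

(K is a triangulation of a set of 2 points.)

H_0 = Z^2.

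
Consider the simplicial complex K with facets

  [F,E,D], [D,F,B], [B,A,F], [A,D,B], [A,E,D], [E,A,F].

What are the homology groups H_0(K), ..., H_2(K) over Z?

We work with the vertex ordering A < B < D < E < F. The simplices of K, each written with vertices in increasing order, are:

  0-simplices (5): A, B, D, E, F
  1-simplices (9): AB, AD, AE, AF, BD, BF, DE, DF, EF
  2-simplices (6): ABD, ABF, ADE, AEF, BDF, DEF

giving chain groups C_0 ≅ Z^5, C_1 ≅ Z^9, C_2 ≅ Z^6.

Boundary ∂_1: C_1 → C_0 sends each edge [p,q] (with p < q) to q − p. For instance
  ∂AB = B − A.
This gives a 5×9 integer matrix of rank 4; reducing to Smith normal form yields diagonal entries (1,1,1,1).

The boundary map ∂_2: C_2 → C_1 acts by ∂[p,q,r] = [q,r] − [p,r] + [p,q]. For instance
  ∂BDF = DF − BF + BD,
  ∂DEF = EF − DF + DE.
This gives a 9×6 integer matrix of rank 5; reducing to Smith normal form yields diagonal entries (1,1,1,1,1).

Reading off H_k = ker ∂_k / im ∂_{k+1}:

  H_0: rank C_0 − rank ∂_1 = 5 − 4 = 1, and the invariant factors of ∂_1 are all 1, so H_0 ≅ Z.
  H_1: rank ker ∂_1 − rank ∂_2 = (9 − 4) − 5 = 0, and the invariant factors of ∂_2 are all 1, so H_1 ≅ 0.
  H_2: rank ker ∂_2 − rank ∂_3 = (6 − 5) − 0 = 1, and there is no ∂_3, so H_2 ≅ Z.

H_0 = Z,  H_1 = 0,  H_2 = Z.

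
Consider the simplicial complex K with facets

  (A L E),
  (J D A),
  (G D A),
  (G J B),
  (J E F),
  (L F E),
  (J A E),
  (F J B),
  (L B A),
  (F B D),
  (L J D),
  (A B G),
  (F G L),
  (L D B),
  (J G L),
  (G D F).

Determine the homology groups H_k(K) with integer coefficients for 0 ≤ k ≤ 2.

Fix the vertex order A < B < D < E < F < G < J < L and write every simplex with vertices in increasing order. Then dim K = 2 and the simplices of K are:

  0-simplices (8): A, B, D, E, F, G, J, L
  1-simplices (24): AB, AD, AE, AG, AJ, AL, BD, BF, BG, BJ, BL, DF, DG, DJ, DL, EF, EJ, EL, FG, FJ, FL, GJ, GL, JL
  2-simplices (16): ABG, ABL, ADG, ADJ, AEJ, AEL, BDF, BDL, BFJ, BGJ, DFG, DJL, EFJ, EFL, FGL, GJL

Hence C_0 ≅ Z^8, C_1 ≅ Z^24, C_2 ≅ Z^16.

The boundary map ∂_1: C_1 → C_0 is given by ∂[p,q] = [q] − [p].
This gives a 8×24 integer matrix of rank 7; reducing to Smith normal form yields diagonal entries (1,1,1,1,1,1,1).

Boundary ∂_2: C_2 → C_1 acts by ∂[p,q,r] = [q,r] − [p,r] + [p,q]. For instance
  ∂DJL = JL − DL + DJ,
  ∂BDF = DF − BF + BD.
The resulting 24×16 matrix has rank 15, and its Smith normal form has invariant factors (1,1,1,1,1,1,1,1,1,1,1,1,1,1,1).

Computing H_k = (kernel of ∂_k) / (image of ∂_{k+1}):

  H_0: rank C_0 − rank ∂_1 = 8 − 7 = 1, and the invariant factors of ∂_1 are all 1, so H_0 = Z.
  H_1: rank ker ∂_1 − rank ∂_2 = (24 − 7) − 15 = 2, and the invariant factors of ∂_2 are all 1, so H_1 = Z^2.
  H_2: rank ker ∂_2 − rank ∂_3 = (16 − 15) − 0 = 1, and there is no ∂_3, so H_2 = Z.

(K is a triangulation of the torus T^2.)

H_0 = Z,  H_1 = Z^2,  H_2 = Z.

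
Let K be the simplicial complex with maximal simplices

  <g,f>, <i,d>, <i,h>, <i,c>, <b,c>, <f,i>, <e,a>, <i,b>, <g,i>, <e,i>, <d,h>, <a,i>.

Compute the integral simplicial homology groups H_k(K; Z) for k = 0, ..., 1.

K has 9 vertices, 12 edges.
rank ∂_0 = 0, rank ∂_1 = 8 ⇒ b_0 = 9 − 0 − 8 = 1; all invariant factors of ∂_1 are 1 so no torsion. So H_0 ≅ Z.
rank ∂_1 = 8, rank ∂_2 = 0 ⇒ b_1 = 12 − 8 − 0 = 4. So H_1 ≅ Z^4.

H_0 ≅ Z,  H_1 ≅ Z^4.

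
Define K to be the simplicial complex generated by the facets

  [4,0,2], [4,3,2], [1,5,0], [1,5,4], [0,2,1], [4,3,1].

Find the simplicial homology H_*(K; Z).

K has 6 vertices, 12 edges, 6 triangles.
rank ∂_0 = 0, rank ∂_1 = 5 ⇒ b_0 = 6 − 0 − 5 = 1; all invariant factors of ∂_1 are 1 so no torsion. So H_0 = Z.
rank ∂_1 = 5, rank ∂_2 = 6 ⇒ b_1 = 12 − 5 − 6 = 1; all invariant factors of ∂_2 are 1 so no torsion. So H_1 = Z.
rank ∂_2 = 6, rank ∂_3 = 0 ⇒ b_2 = 6 − 6 − 0 = 0. So H_2 = 0.

H_0 = Z,  H_1 = Z,  H_2 = 0.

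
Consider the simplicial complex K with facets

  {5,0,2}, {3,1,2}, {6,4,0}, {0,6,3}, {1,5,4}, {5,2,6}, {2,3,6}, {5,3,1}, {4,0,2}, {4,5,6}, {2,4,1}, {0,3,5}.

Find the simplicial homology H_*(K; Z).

H_0 ≅ Z,  H_1 ≅ Z/2Z,  H_2 = 0.

We work with the vertex ordering 0 < 1 < 2 < 3 < 4 < 5 < 6. The simplices of K, each written with vertices in increasing order, are:

  0-simplices (7): [0], [1], [2], [3], [4], [5], [6]
  1-simplices (18): [0,2], [0,3], [0,4], [0,5], [0,6], [1,2], [1,3], [1,4], [1,5], [2,3], [2,4], [2,5], [2,6], [3,5], [3,6], [4,5], [4,6], [5,6]
  2-simplices (12): [0,2,4], [0,2,5], [0,3,5], [0,3,6], [0,4,6], [1,2,3], [1,2,4], [1,3,5], [1,4,5], [2,3,6], [2,5,6], [4,5,6]

Hence C_0 ≅ Z^7, C_1 ≅ Z^18, C_2 ≅ Z^12.

Boundary ∂_1: C_1 → C_0 maps an edge to its endpoints' difference, ∂[p,q] = q − p. For instance
  ∂[4,6] = [6] − [4].
As a 7×18 matrix over Z this has rank 6, with invariant factors (1,1,1,1,1,1).

∂_2: C_2 → C_1 maps a triangle to the signed sum of its edges. For instance
  ∂[0,3,5] = [3,5] − [0,5] + [0,3],
  ∂[1,4,5] = [4,5] − [1,5] + [1,4].
The resulting 18×12 matrix has rank 12, and its Smith normal form has invariant factors (1,1,1,1,1,1,1,1,1,1,1,2).

Now H_k = ker ∂_k / im ∂_{k+1}, so:

  H_0: rank C_0 − rank ∂_1 = 7 − 6 = 1, and the invariant factors of ∂_1 are all 1, so H_0 ≅ Z.
  H_1: rank ker ∂_1 − rank ∂_2 = (18 − 6) − 12 = 0, and ∂_2 has invariant factor 2 > 1, so H_1 ≅ Z/2Z.
  H_2: rank ker ∂_2 − rank ∂_3 = (12 − 12) − 0 = 0, and there is no ∂_3, so H_2 ≅ 0.

(K is a triangulation of the real projective plane RP^2.)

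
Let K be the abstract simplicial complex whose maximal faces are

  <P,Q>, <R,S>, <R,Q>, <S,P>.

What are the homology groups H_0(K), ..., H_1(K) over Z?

Fix the vertex order P < Q < R < S and write every simplex with vertices in increasing order. Then dim K = 1 and the simplices of K are:

  0-simplices (4): P, Q, R, S
  1-simplices (4): PQ, PS, QR, RS

so the chain groups are C_0 ≅ Z^4, C_1 ≅ Z^4.

Boundary ∂_1: C_1 → C_0 sends each edge [p,q] (with p < q) to q − p. For instance
  ∂PQ = Q − P.
The resulting 4×4 matrix has rank 3, and its Smith normal form has invariant factors (1,1,1).

Reading off H_k = ker ∂_k / im ∂_{k+1}:

  H_0: rank C_0 − rank ∂_1 = 4 − 3 = 1, and the invariant factors of ∂_1 are all 1, so H_0 = Z.
  H_1: rank ker ∂_1 − rank ∂_2 = (4 − 3) − 0 = 1, and there is no ∂_2, so H_1 = Z.

H_0 ≅ Z,  H_1 ≅ Z.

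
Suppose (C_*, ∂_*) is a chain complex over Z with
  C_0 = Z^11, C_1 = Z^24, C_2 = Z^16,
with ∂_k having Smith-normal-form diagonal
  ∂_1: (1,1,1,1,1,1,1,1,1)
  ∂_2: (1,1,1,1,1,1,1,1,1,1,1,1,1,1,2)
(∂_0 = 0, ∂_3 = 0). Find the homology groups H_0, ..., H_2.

H_0: b_0 = 11 − 0 − 9 = 2; torsion from ∂_1 factors > 1: none. So H_0 ≅ Z^2.
H_1: b_1 = 24 − 9 − 15 = 0; torsion from ∂_2 factors > 1: [2]. So H_1 ≅ Z/2.
H_2: b_2 = 16 − 15 − 0 = 1; torsion from ∂_3 factors > 1: none. So H_2 ≅ Z.

H_0 ≅ Z^2,  H_1 ≅ Z/2,  H_2 ≅ Z.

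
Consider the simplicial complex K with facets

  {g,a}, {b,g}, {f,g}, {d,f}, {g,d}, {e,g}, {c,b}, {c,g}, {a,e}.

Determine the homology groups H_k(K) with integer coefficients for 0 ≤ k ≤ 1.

H_0 = Z,  H_1 = Z^3.

We work with the vertex ordering a < b < c < d < e < f < g. The simplices of K, each written with vertices in increasing order, are:

  0-simplices (7): a, b, c, d, e, f, g
  1-simplices (9): ae, ag, bc, bg, cg, df, dg, eg, fg

giving chain groups C_0 ≅ Z^7, C_1 ≅ Z^9.

The boundary map ∂_1: C_1 → C_0 maps an edge to its endpoints' difference, ∂[p,q] = q − p. For instance
  ∂fg = g − f.
As a 7×9 matrix over Z this has rank 6, with invariant factors (1,1,1,1,1,1).

Computing H_k = (kernel of ∂_k) / (image of ∂_{k+1}):

  H_0: rank C_0 − rank ∂_1 = 7 − 6 = 1, and the invariant factors of ∂_1 are all 1, so H_0 = Z.
  H_1: rank ker ∂_1 − rank ∂_2 = (9 − 6) − 0 = 3, and there is no ∂_2, so H_1 = Z^3.

As a check, the Euler characteristic is 7 − 9 = -2, which agrees with 1 − 3 = -2.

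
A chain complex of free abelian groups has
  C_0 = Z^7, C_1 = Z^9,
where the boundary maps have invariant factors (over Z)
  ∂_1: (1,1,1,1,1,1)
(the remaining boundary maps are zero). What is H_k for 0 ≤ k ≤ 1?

H_0: b_0 = 7 − 0 − 6 = 1; torsion from ∂_1 factors > 1: none. So H_0 = Z.
H_1: b_1 = 9 − 6 − 0 = 3; torsion from ∂_2 factors > 1: none. So H_1 = Z^3.

H_0 = Z,  H_1 = Z^3.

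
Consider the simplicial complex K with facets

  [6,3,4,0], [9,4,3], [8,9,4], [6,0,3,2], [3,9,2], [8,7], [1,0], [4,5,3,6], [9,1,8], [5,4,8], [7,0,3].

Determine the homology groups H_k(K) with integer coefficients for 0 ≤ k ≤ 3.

H_0 = Z,  H_1 = Z^2,  H_2 = 0,  H_3 = 0.

K has 10 vertices, 24 edges, 16 triangles, 3 3-simplices.
rank ∂_0 = 0, rank ∂_1 = 9 ⇒ b_0 = 10 − 0 − 9 = 1; all invariant factors of ∂_1 are 1 so no torsion. So H_0 ≅ Z.
rank ∂_1 = 9, rank ∂_2 = 13 ⇒ b_1 = 24 − 9 − 13 = 2; all invariant factors of ∂_2 are 1 so no torsion. So H_1 ≅ Z^2.
rank ∂_2 = 13, rank ∂_3 = 3 ⇒ b_2 = 16 − 13 − 3 = 0; all invariant factors of ∂_3 are 1 so no torsion. So H_2 ≅ 0.
rank ∂_3 = 3, rank ∂_4 = 0 ⇒ b_3 = 3 − 3 − 0 = 0. So H_3 ≅ 0.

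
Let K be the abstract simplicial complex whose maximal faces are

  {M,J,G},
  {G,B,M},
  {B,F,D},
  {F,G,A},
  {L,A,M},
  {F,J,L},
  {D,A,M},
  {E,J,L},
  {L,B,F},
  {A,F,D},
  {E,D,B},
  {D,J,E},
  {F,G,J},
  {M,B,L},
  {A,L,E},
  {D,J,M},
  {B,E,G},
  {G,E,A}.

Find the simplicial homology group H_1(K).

H_1 ≅ Z^2.

K has 9 vertices, 27 edges, 18 triangles.
rank ∂_1 = 8, rank ∂_2 = 17 ⇒ b_1 = 27 − 8 − 17 = 2; all invariant factors of ∂_2 are 1 so no torsion. So H_1 ≅ Z^2.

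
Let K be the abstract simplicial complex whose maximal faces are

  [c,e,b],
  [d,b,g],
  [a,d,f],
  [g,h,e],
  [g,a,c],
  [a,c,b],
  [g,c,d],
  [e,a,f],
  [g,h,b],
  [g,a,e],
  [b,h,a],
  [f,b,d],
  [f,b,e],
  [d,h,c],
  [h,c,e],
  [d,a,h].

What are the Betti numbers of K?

K has 8 vertices, 24 edges, 16 triangles.
rank ∂_0 = 0, rank ∂_1 = 7 ⇒ b_0 = 8 − 0 − 7 = 1; all invariant factors of ∂_1 are 1 so no torsion. So H_0 ≅ Z.
rank ∂_1 = 7, rank ∂_2 = 15 ⇒ b_1 = 24 − 7 − 15 = 2; all invariant factors of ∂_2 are 1 so no torsion. So H_1 ≅ Z^2.
rank ∂_2 = 15, rank ∂_3 = 0 ⇒ b_2 = 16 − 15 − 0 = 1. So H_2 ≅ Z.

b_0 = 1, b_1 = 2, b_2 = 1.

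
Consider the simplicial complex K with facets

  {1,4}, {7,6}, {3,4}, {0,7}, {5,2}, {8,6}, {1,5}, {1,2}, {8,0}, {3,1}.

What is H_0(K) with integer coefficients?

H_0 = Z^2.

Fix the vertex order 0 < 1 < 2 < 3 < 4 < 5 < 6 < 7 < 8 and write every simplex with vertices in increasing order. Then dim K = 1 and the simplices of K are:

  0-simplices (9): [0], [1], [2], [3], [4], [5], [6], [7], [8]
  1-simplices (10): [0,7], [0,8], [1,2], [1,3], [1,4], [1,5], [2,5], [3,4], [6,7], [6,8]

so the chain groups are C_0 ≅ Z^9, C_1 ≅ Z^10.

∂_1: C_1 → C_0 sends each edge [p,q] (with p < q) to q − p. For instance
  ∂[6,8] = [8] − [6].
The 9×10 boundary matrix has rank 7 and Smith normal form diag(1,1,1,1,1,1,1).

Now H_k = ker ∂_k / im ∂_{k+1}, so:

  H_0: rank C_0 − rank ∂_1 = 9 − 7 = 2, and the invariant factors of ∂_1 are all 1, so H_0 = Z^2.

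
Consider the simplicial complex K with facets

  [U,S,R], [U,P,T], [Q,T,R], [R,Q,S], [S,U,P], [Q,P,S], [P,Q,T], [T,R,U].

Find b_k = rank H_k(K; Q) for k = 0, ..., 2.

b_0 = 1, b_1 = 0, b_2 = 1.

Take the total order P < Q < R < S < T < U on the vertex set. Then K (dimension 2) consists of the simplices:

  0-simplices (6): P, Q, R, S, T, U
  1-simplices (12): PQ, PS, PT, PU, QR, QS, QT, RS, RT, RU, SU, TU
  2-simplices (8): PQS, PQT, PSU, PTU, QRS, QRT, RSU, RTU

giving chain groups C_0 ≅ Z^6, C_1 ≅ Z^12, C_2 ≅ Z^8.

∂_1: C_1 → C_0 sends each edge [p,q] (with p < q) to q − p.
As a 6×12 matrix over Z this has rank 5, with invariant factors (1,1,1,1,1).

∂_2: C_2 → C_1 acts by ∂[p,q,r] = [q,r] − [p,r] + [p,q]. For instance
  ∂RTU = TU − RU + RT,
  ∂PQS = QS − PS + PQ.
This gives a 12×8 integer matrix of rank 7; reducing to Smith normal form yields diagonal entries (1,1,1,1,1,1,1).

Now H_k = ker ∂_k / im ∂_{k+1}, so:

  H_0: rank C_0 − rank ∂_1 = 6 − 5 = 1, and the invariant factors of ∂_1 are all 1, so H_0 ≅ Z.
  H_1: rank ker ∂_1 − rank ∂_2 = (12 − 5) − 7 = 0, and the invariant factors of ∂_2 are all 1, so H_1 ≅ 0.
  H_2: rank ker ∂_2 − rank ∂_3 = (8 − 7) − 0 = 1, and there is no ∂_3, so H_2 ≅ Z.

(K is a triangulation of the 2-sphere S^2.)

Hence the Betti numbers are b_0 = 1, b_1 = 0, b_2 = 1.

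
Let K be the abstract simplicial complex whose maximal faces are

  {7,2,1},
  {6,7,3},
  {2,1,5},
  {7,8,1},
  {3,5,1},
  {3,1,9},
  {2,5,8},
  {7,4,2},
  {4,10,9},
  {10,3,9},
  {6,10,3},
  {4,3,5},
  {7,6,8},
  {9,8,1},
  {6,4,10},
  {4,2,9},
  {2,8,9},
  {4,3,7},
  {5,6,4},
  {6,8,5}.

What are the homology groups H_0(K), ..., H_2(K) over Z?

H_0 ≅ Z,  H_1 ≅ Z × Z/2,  H_2 = 0.

Order the vertices as 1 < 2 < 3 < 4 < 5 < 6 < 7 < 8 < 9 < 10. Listing each simplex with vertices in this order, K has dimension 2 with simplices:

  0-simplices (10): [1], [2], [3], [4], [5], [6], [7], [8], [9], [10]
  1-simplices (30): (30 of them)
  2-simplices (20): (20 of them)

Hence C_0 ≅ Z^10, C_1 ≅ Z^30, C_2 ≅ Z^20.

Boundary ∂_1: C_1 → C_0 maps an edge to its endpoints' difference, ∂[p,q] = q − p. For instance
  ∂[1,5] = [5] − [1].
The 10×30 boundary matrix has rank 9 and Smith normal form diag(1,1,1,1,1,1,1,1,1).

∂_2: C_2 → C_1 acts by ∂[p,q,r] = [q,r] − [p,r] + [p,q]. For instance
  ∂[4,6,10] = [6,10] − [4,10] + [4,6],
  ∂[1,2,7] = [2,7] − [1,7] + [1,2].
As a 30×20 matrix over Z this has rank 20, with invariant factors (1,1,1,1,1,1,1,1,1,1,1,1,1,1,1,1,1,1,1,2).

Now H_k = ker ∂_k / im ∂_{k+1}, so:

  H_0: rank C_0 − rank ∂_1 = 10 − 9 = 1, and the invariant factors of ∂_1 are all 1, so H_0 ≅ Z.
  H_1: rank ker ∂_1 − rank ∂_2 = (30 − 9) − 20 = 1, and ∂_2 has invariant factor 2 > 1, so H_1 ≅ Z × Z/2.
  H_2: rank ker ∂_2 − rank ∂_3 = (20 − 20) − 0 = 0, and there is no ∂_3, so H_2 ≅ 0.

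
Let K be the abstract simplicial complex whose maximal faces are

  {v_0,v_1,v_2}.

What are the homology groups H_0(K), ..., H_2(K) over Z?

H_0 ≅ Z,  H_1 = 0,  H_2 = 0.

We work with the vertex ordering v_0 < v_1 < v_2. The simplices of K, each written with vertices in increasing order, are:

  0-simplices (3): [v_0], [v_1], [v_2]
  1-simplices (3): [v_0,v_1], [v_0,v_2], [v_1,v_2]
  2-simplices (1): [v_0,v_1,v_2]

giving chain groups C_0 ≅ Z^3, C_1 ≅ Z^3, C_2 ≅ Z^1.

∂_1: C_1 → C_0 sends each edge [p,q] (with p < q) to q − p. For instance
  ∂[v_0,v_1] = [v_1] − [v_0].
The 3×3 boundary matrix has rank 2 and Smith normal form diag(1,1).

∂_2: C_2 → C_1 maps a triangle to the signed sum of its edges. For instance
  ∂[v_0,v_1,v_2] = [v_1,v_2] − [v_0,v_2] + [v_0,v_1].
The resulting 3×1 matrix has rank 1, and its Smith normal form has invariant factors (1).

Computing H_k = (kernel of ∂_k) / (image of ∂_{k+1}):

  H_0: rank C_0 − rank ∂_1 = 3 − 2 = 1, and the invariant factors of ∂_1 are all 1, so H_0 = Z.
  H_1: rank ker ∂_1 − rank ∂_2 = (3 − 2) − 1 = 0, and the invariant factors of ∂_2 are all 1, so H_1 = 0.
  H_2: rank ker ∂_2 − rank ∂_3 = (1 − 1) − 0 = 0, and there is no ∂_3, so H_2 = 0.

As a check, the Euler characteristic is 3 − 3 + 1 = 1, which agrees with 1 − 0 + 0 = 1.
(K is a triangulation of the 2-simplex.)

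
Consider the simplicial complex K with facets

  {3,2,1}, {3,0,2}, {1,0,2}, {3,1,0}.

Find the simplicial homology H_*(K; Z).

Order the vertices as 0 < 1 < 2 < 3. Listing each simplex with vertices in this order, K has dimension 2 with simplices:

  0-simplices (4): [0], [1], [2], [3]
  1-simplices (6): [0,1], [0,2], [0,3], [1,2], [1,3], [2,3]
  2-simplices (4): [0,1,2], [0,1,3], [0,2,3], [1,2,3]

giving chain groups C_0 ≅ Z^4, C_1 ≅ Z^6, C_2 ≅ Z^4.

∂_1: C_1 → C_0 is given by ∂[p,q] = [q] − [p]. For instance
  ∂[1,3] = [3] − [1].
As a 4×6 matrix over Z this has rank 3, with invariant factors (1,1,1).

Boundary ∂_2: C_2 → C_1 maps a triangle to the signed sum of its edges. For instance
  ∂[0,1,2] = [1,2] − [0,2] + [0,1],
  ∂[0,1,3] = [1,3] − [0,3] + [0,1].
The resulting 6×4 matrix has rank 3, and its Smith normal form has invariant factors (1,1,1).

From H_k ≅ ker(∂_k) / im(∂_{k+1}) we obtain:

  H_0: rank C_0 − rank ∂_1 = 4 − 3 = 1, and the invariant factors of ∂_1 are all 1, so H_0 ≅ Z.
  H_1: rank ker ∂_1 − rank ∂_2 = (6 − 3) − 3 = 0, and the invariant factors of ∂_2 are all 1, so H_1 ≅ 0.
  H_2: rank ker ∂_2 − rank ∂_3 = (4 − 3) − 0 = 1, and there is no ∂_3, so H_2 ≅ Z.

(K is a triangulation of the 2-sphere S^2.)

H_0 = Z,  H_1 = 0,  H_2 = Z.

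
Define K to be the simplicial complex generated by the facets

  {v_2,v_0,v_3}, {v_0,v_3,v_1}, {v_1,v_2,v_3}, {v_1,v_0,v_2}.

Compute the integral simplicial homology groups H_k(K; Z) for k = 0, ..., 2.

Fix the vertex order v_0 < v_1 < v_2 < v_3 and write every simplex with vertices in increasing order. Then dim K = 2 and the simplices of K are:

  0-simplices (4): [v_0], [v_1], [v_2], [v_3]
  1-simplices (6): [v_0,v_1], [v_0,v_2], [v_0,v_3], [v_1,v_2], [v_1,v_3], [v_2,v_3]
  2-simplices (4): [v_0,v_1,v_2], [v_0,v_1,v_3], [v_0,v_2,v_3], [v_1,v_2,v_3]

giving chain groups C_0 ≅ Z^4, C_1 ≅ Z^6, C_2 ≅ Z^4.

Boundary ∂_1: C_1 → C_0 is given by ∂[p,q] = [q] − [p]. For instance
  ∂[v_0,v_1] = [v_1] − [v_0].
The 4×6 boundary matrix has rank 3 and Smith normal form diag(1,1,1).

Boundary ∂_2: C_2 → C_1 sends each 2-simplex [p,q,r] to [q,r] − [p,r] + [p,q]. For instance
  ∂[v_0,v_1,v_3] = [v_1,v_3] − [v_0,v_3] + [v_0,v_1],
  ∂[v_1,v_2,v_3] = [v_2,v_3] − [v_1,v_3] + [v_1,v_2].
This gives a 6×4 integer matrix of rank 3; reducing to Smith normal form yields diagonal entries (1,1,1).

From H_k ≅ ker(∂_k) / im(∂_{k+1}) we obtain:

  H_0: rank C_0 − rank ∂_1 = 4 − 3 = 1, and the invariant factors of ∂_1 are all 1, so H_0 ≅ Z.
  H_1: rank ker ∂_1 − rank ∂_2 = (6 − 3) − 3 = 0, and the invariant factors of ∂_2 are all 1, so H_1 ≅ 0.
  H_2: rank ker ∂_2 − rank ∂_3 = (4 − 3) − 0 = 1, and there is no ∂_3, so H_2 ≅ Z.

As a check, the Euler characteristic is 4 − 6 + 4 = 2, which agrees with 1 − 0 + 1 = 2.
(K is a triangulation of the 2-sphere S^2.)

H_0 ≅ Z,  H_1 = 0,  H_2 ≅ Z.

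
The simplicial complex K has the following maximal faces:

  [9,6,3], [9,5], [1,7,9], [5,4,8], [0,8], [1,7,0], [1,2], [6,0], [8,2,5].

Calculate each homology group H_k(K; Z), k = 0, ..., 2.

H_0 ≅ Z,  H_1 ≅ Z^3,  H_2 = 0.

Order the vertices as 0 < 1 < 2 < 3 < 4 < 5 < 6 < 7 < 8 < 9. Listing each simplex with vertices in this order, K has dimension 2 with simplices:

  0-simplices (10): [0], [1], [2], [3], [4], [5], [6], [7], [8], [9]
  1-simplices (17): [0,1], [0,6], [0,7], [0,8], [1,2], [1,7], [1,9], [2,5], [2,8], [3,6], [3,9], [4,5], [4,8], [5,8], [5,9], [6,9], [7,9]
  2-simplices (5): [0,1,7], [1,7,9], [2,5,8], [3,6,9], [4,5,8]

so the chain groups are C_0 ≅ Z^10, C_1 ≅ Z^17, C_2 ≅ Z^5.

∂_1: C_1 → C_0 is given by ∂[p,q] = [q] − [p]. For instance
  ∂[1,7] = [7] − [1].
As a 10×17 matrix over Z this has rank 9, with invariant factors (1,1,1,1,1,1,1,1,1).

The boundary map ∂_2: C_2 → C_1 sends each 2-simplex [p,q,r] to [q,r] − [p,r] + [p,q]. For instance
  ∂[1,7,9] = [7,9] − [1,9] + [1,7],
  ∂[2,5,8] = [5,8] − [2,8] + [2,5].
As a 17×5 matrix over Z this has rank 5, with invariant factors (1,1,1,1,1).

Computing H_k = (kernel of ∂_k) / (image of ∂_{k+1}):

  H_0: rank C_0 − rank ∂_1 = 10 − 9 = 1, and the invariant factors of ∂_1 are all 1, so H_0 = Z.
  H_1: rank ker ∂_1 − rank ∂_2 = (17 − 9) − 5 = 3, and the invariant factors of ∂_2 are all 1, so H_1 = Z^3.
  H_2: rank ker ∂_2 − rank ∂_3 = (5 − 5) − 0 = 0, and there is no ∂_3, so H_2 = 0.

As a check, the Euler characteristic is 10 − 17 + 5 = -2, which agrees with 1 − 3 + 0 = -2.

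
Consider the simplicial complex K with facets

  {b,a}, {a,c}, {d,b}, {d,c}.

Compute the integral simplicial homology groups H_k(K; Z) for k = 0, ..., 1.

H_0 = Z,  H_1 = Z.

Fix the vertex order a < b < c < d and write every simplex with vertices in increasing order. Then dim K = 1 and the simplices of K are:

  0-simplices (4): a, b, c, d
  1-simplices (4): ab, ac, bd, cd

so the chain groups are C_0 ≅ Z^4, C_1 ≅ Z^4.

The boundary map ∂_1: C_1 → C_0 is given by ∂[p,q] = [q] − [p]. For instance
  ∂ac = c − a.
The resulting 4×4 matrix has rank 3, and its Smith normal form has invariant factors (1,1,1).

Reading off H_k = ker ∂_k / im ∂_{k+1}:

  H_0: rank C_0 − rank ∂_1 = 4 − 3 = 1, and the invariant factors of ∂_1 are all 1, so H_0 ≅ Z.
  H_1: rank ker ∂_1 − rank ∂_2 = (4 − 3) − 0 = 1, and there is no ∂_2, so H_1 ≅ Z.

As a check, the Euler characteristic is 4 − 4 = 0, which agrees with 1 − 1 = 0.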